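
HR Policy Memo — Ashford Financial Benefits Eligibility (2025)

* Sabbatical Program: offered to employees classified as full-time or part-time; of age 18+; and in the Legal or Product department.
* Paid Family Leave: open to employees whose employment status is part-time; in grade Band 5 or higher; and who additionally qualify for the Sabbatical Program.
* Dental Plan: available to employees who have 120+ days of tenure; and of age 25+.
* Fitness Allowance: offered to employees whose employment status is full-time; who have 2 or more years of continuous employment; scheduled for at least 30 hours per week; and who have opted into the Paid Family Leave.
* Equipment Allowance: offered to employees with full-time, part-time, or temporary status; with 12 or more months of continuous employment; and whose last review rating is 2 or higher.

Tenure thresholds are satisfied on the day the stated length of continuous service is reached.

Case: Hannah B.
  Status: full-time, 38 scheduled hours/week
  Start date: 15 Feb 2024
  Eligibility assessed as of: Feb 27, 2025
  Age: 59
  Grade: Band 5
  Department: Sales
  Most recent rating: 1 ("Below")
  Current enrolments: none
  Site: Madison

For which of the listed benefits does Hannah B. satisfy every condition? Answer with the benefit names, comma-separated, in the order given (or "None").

Service from 15 Feb 2024 to Feb 27, 2025: 378 days.
Sabbatical Program — status full-time ✓; age 59 ≥ 18 ✓; dept Sales ✗ → not eligible.
Paid Family Leave — status full-time ✗ (requires part-time) → not eligible.
Dental Plan — service 378 days ≥ 120 days ✓; age 59 ≥ 25 ✓ → eligible.
Fitness Allowance — status full-time ✓; service 378 days < 2 years (≈730 days) ✗ → not eligible.
Equipment Allowance — status full-time ✓; service 378 days ≥ 12 months (≈360 days) ✓; rating 1 < 2 ✗ → not eligible.

Dental Plan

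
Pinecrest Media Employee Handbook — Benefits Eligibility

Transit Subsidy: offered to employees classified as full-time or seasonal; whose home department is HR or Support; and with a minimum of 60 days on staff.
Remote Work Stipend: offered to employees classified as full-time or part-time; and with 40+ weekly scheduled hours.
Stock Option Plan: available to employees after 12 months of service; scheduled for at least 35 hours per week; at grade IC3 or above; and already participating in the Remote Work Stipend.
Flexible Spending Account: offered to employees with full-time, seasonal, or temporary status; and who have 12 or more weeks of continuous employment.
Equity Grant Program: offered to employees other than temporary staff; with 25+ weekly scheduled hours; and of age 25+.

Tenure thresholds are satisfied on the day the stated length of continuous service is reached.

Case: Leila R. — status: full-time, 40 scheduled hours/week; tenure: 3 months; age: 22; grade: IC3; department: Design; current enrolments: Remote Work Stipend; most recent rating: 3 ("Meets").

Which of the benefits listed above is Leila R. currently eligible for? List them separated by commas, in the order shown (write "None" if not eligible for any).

Transit Subsidy — status full-time ✓; dept Design ✗ → not eligible.
Remote Work Stipend — status full-time ✓; 40 hrs/wk ≥ 40 ✓ → eligible.
Stock Option Plan — service 3 months < 12 months ✗ → not eligible.
Flexible Spending Account — status full-time ✓; service 3 months ≥ 12 weeks (≈84 days) ✓ → eligible.
Equity Grant Program — status full-time ✓ (not excluded); 40 hrs/wk ≥ 25 ✓; age 22 < 25 ✗ → not eligible.

Remote Work Stipend, Flexible Spending Account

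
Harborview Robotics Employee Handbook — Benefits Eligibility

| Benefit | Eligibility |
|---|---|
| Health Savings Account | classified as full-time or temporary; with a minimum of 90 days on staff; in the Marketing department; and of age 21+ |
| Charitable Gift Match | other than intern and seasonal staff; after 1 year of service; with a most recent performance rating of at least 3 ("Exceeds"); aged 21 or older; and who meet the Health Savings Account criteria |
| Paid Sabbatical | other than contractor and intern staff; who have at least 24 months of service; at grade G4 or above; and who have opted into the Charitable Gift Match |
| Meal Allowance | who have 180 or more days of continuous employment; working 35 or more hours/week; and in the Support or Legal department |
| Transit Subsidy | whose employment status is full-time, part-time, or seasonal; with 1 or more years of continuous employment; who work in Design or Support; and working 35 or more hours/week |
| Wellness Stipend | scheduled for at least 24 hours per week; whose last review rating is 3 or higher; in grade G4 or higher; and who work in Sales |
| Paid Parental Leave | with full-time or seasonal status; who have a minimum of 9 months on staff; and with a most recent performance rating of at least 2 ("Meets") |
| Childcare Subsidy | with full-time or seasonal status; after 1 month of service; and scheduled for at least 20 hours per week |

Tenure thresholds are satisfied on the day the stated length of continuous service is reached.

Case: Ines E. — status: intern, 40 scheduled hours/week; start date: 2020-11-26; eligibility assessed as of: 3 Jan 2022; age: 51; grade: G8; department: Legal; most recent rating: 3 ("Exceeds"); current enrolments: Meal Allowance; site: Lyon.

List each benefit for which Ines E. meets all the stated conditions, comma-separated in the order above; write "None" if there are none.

Service from 2020-11-26 to 3 Jan 2022: 403 days.
Health Savings Account — status intern ✗ (requires full-time or temporary) → not eligible.
Charitable Gift Match — status intern ✗ (excluded) → not eligible.
Paid Sabbatical — status intern ✗ (excluded) → not eligible.
Meal Allowance — service 403 days ≥ 180 days ✓; 40 hrs/wk ≥ 35 ✓; dept Legal ✓ → eligible.
Transit Subsidy — status intern ✗ (requires full-time, part-time, or seasonal) → not eligible.
Wellness Stipend — 40 hrs/wk ≥ 24 ✓; rating 3 ≥ 3 ✓; grade G8 ≥ G4 ✓; dept Legal ✗ → not eligible.
Paid Parental Leave — status intern ✗ (requires full-time or seasonal) → not eligible.
Childcare Subsidy — status intern ✗ (requires full-time or seasonal) → not eligible.

Meal Allowance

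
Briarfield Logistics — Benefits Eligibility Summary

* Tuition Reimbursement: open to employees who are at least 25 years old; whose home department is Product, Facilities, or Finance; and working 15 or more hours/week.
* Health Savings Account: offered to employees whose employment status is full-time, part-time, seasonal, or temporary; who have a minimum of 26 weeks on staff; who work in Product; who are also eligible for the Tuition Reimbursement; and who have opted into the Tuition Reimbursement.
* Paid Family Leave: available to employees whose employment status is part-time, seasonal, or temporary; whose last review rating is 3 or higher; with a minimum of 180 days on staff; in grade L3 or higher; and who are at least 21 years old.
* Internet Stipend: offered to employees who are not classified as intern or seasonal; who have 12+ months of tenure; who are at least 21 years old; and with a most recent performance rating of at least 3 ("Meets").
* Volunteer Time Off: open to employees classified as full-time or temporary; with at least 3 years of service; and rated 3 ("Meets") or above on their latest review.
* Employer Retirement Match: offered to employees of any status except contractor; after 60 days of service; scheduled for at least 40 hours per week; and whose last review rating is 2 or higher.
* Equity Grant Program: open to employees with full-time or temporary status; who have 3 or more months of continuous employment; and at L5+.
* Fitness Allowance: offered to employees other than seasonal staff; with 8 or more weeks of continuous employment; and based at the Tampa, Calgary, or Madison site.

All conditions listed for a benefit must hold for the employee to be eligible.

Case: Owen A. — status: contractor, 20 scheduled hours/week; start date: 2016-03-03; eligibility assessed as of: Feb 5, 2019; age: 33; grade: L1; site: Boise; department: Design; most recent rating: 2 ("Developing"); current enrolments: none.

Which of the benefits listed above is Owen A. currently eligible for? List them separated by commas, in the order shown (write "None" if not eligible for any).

Service from 2016-03-03 to Feb 5, 2019: 1069 days.
Tuition Reimbursement — age 33 ≥ 25 ✓; dept Design ✗ → not eligible.
Health Savings Account — status contractor ✗ (requires full-time, part-time, seasonal, or temporary) → not eligible.
Paid Family Leave — status contractor ✗ (requires part-time, seasonal, or temporary) → not eligible.
Internet Stipend — status contractor ✓ (not excluded); service 1069 days ≥ 12 months (≈360 days) ✓; age 33 ≥ 21 ✓; rating 2 < 3 ✗ → not eligible.
Volunteer Time Off — status contractor ✗ (requires full-time or temporary) → not eligible.
Employer Retirement Match — status contractor ✗ (excluded) → not eligible.
Equity Grant Program — status contractor ✗ (requires full-time or temporary) → not eligible.
Fitness Allowance — status contractor ✓ (not excluded); service 1069 days ≥ 8 weeks (≈56 days) ✓; site Boise ✗ (not Tampa, Calgary, or Madison) → not eligible.

None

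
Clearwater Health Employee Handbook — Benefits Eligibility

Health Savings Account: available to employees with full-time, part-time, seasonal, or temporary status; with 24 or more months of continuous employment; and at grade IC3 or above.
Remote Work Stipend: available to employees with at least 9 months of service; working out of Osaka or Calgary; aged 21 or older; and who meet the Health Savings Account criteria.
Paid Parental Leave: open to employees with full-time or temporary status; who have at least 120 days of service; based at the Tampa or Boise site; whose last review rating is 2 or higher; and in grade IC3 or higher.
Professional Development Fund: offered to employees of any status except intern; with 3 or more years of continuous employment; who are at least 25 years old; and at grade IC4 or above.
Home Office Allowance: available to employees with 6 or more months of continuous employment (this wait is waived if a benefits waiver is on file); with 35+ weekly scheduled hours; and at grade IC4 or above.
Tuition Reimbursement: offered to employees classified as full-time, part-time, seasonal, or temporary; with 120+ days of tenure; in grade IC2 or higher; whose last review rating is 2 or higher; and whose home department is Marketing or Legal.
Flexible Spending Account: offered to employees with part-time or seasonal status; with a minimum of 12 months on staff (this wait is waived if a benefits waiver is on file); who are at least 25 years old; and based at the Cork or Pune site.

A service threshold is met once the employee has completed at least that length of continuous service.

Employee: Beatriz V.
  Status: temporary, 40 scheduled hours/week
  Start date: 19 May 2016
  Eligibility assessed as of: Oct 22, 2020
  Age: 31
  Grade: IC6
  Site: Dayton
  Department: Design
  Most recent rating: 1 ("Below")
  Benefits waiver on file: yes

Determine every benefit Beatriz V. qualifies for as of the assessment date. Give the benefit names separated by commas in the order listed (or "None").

Service from 19 May 2016 to Oct 22, 2020: 1617 days.
Health Savings Account — status temporary ✓; service 1617 days ≥ 24 months (≈720 days) ✓; grade IC6 ≥ IC3 ✓ → eligible.
Remote Work Stipend — service 1617 days ≥ 9 months (≈270 days) ✓; site Dayton ✗ (not Osaka or Calgary) → not eligible.
Paid Parental Leave — status temporary ✓; service 1617 days ≥ 120 days ✓; site Dayton ✗ (not Tampa or Boise) → not eligible.
Professional Development Fund — status temporary ✓ (not excluded); service 1617 days ≥ 3 years (≈1095 days) ✓; age 31 ≥ 25 ✓; grade IC6 ≥ IC4 ✓ → eligible.
Home Office Allowance — benefits waiver on file ✓; 40 hrs/wk ≥ 35 ✓; grade IC6 ≥ IC4 ✓ → eligible.
Tuition Reimbursement — status temporary ✓; service 1617 days ≥ 120 days ✓; grade IC6 ≥ IC2 ✓; rating 1 < 2 ✗ → not eligible.
Flexible Spending Account — status temporary ✗ (requires part-time or seasonal) → not eligible.

Health Savings Account, Professional Development Fund, Home Office Allowance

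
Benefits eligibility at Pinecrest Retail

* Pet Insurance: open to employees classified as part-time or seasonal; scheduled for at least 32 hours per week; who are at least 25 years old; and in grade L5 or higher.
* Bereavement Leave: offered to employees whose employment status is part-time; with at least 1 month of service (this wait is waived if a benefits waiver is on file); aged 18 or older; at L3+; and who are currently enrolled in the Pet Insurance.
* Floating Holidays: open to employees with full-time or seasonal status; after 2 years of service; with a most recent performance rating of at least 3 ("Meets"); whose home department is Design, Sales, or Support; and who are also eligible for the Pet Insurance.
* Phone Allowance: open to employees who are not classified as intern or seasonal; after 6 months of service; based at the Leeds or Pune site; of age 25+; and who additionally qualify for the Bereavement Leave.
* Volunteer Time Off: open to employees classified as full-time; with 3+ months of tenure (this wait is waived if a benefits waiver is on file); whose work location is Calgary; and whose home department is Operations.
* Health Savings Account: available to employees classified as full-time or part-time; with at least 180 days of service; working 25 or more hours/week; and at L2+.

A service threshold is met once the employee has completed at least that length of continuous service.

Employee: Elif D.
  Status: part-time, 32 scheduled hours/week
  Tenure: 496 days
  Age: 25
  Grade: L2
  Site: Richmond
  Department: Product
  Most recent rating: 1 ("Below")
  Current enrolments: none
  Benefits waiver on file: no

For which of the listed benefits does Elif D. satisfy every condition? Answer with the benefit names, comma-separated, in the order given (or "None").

Pet Insurance — status part-time ✓; 32 hrs/wk ≥ 32 ✓; age 25 ≥ 25 ✓; grade L2 < L5 ✗ → not eligible.
Bereavement Leave — status part-time ✓; no waiver, service 496 days ≥ 1 month (≈30 days) ✓; age 25 ≥ 18 ✓; grade L2 < L3 ✗ → not eligible.
Floating Holidays — status part-time ✗ (requires full-time or seasonal) → not eligible.
Phone Allowance — status part-time ✓ (not excluded); service 496 days ≥ 6 months (≈180 days) ✓; site Richmond ✗ (not Leeds or Pune) → not eligible.
Volunteer Time Off — status part-time ✗ (requires full-time) → not eligible.
Health Savings Account — status part-time ✓; service 496 days ≥ 180 days ✓; 32 hrs/wk ≥ 25 ✓; grade L2 ≥ L2 ✓ → eligible.

Health Savings Account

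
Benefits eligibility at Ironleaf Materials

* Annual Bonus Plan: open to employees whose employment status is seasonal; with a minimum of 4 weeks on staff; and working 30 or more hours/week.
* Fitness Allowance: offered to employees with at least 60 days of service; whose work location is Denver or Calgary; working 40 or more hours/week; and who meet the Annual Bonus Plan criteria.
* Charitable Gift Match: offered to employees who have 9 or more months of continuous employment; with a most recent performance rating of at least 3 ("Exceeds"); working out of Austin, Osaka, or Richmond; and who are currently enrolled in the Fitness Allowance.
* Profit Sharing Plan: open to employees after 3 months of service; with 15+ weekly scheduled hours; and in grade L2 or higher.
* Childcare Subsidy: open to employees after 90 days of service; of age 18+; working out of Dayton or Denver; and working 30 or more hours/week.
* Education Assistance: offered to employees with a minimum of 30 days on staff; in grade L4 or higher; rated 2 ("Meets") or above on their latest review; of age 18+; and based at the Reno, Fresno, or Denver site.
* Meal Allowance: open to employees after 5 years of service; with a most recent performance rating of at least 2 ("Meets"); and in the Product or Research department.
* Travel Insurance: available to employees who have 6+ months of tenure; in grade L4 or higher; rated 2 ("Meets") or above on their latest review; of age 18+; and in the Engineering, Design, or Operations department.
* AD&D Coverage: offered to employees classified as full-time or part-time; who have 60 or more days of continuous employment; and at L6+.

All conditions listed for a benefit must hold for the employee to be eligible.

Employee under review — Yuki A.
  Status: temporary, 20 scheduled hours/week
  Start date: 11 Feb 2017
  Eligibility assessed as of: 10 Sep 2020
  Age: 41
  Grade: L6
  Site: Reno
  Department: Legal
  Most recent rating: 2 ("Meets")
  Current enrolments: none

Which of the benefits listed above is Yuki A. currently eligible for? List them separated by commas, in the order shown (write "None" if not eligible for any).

Profit Sharing Plan, Education Assistance

Service from 11 Feb 2017 to 10 Sep 2020: 1307 days.
Annual Bonus Plan — status temporary ✗ (requires seasonal) → not eligible.
Fitness Allowance — service 1307 days ≥ 60 days ✓; site Reno ✗ (not Denver or Calgary) → not eligible.
Charitable Gift Match — service 1307 days ≥ 9 months (≈270 days) ✓; rating 2 < 3 ✗ → not eligible.
Profit Sharing Plan — service 1307 days ≥ 3 months (≈90 days) ✓; 20 hrs/wk ≥ 15 ✓; grade L6 ≥ L2 ✓ → eligible.
Childcare Subsidy — service 1307 days ≥ 90 days ✓; age 41 ≥ 18 ✓; site Reno ✗ (not Dayton or Denver) → not eligible.
Education Assistance — service 1307 days ≥ 30 days ✓; grade L6 ≥ L4 ✓; rating 2 ≥ 2 ✓; age 41 ≥ 18 ✓; site Reno ✓ → eligible.
Meal Allowance — service 1307 days < 5 years (≈1825 days) ✗ → not eligible.
Travel Insurance — service 1307 days ≥ 6 months (≈180 days) ✓; grade L6 ≥ L4 ✓; rating 2 ≥ 2 ✓; age 41 ≥ 18 ✓; dept Legal ✗ → not eligible.
AD&D Coverage — status temporary ✗ (requires full-time or part-time) → not eligible.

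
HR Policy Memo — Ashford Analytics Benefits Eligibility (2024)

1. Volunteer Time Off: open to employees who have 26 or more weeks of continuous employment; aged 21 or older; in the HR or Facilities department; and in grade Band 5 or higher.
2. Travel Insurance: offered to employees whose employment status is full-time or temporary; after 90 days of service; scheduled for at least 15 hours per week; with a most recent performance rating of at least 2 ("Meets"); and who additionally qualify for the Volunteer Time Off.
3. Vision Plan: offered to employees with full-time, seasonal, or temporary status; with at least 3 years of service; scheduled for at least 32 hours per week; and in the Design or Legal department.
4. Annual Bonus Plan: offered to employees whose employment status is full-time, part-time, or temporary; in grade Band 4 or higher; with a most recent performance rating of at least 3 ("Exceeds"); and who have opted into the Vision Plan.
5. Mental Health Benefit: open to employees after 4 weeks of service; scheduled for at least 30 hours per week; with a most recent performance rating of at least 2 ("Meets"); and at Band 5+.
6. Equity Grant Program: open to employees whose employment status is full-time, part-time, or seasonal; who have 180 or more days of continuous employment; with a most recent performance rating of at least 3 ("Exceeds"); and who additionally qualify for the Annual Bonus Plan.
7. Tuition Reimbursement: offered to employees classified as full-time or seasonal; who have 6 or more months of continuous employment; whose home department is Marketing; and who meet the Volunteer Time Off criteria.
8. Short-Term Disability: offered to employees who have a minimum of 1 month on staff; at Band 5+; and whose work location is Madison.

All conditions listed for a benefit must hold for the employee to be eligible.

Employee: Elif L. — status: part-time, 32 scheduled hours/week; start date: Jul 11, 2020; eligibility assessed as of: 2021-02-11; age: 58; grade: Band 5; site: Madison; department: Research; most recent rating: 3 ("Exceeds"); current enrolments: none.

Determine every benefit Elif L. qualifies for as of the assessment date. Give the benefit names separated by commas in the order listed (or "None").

Mental Health Benefit, Short-Term Disability

Service from Jul 11, 2020 to 2021-02-11: 215 days.
Volunteer Time Off — service 215 days ≥ 26 weeks (≈182 days) ✓; age 58 ≥ 21 ✓; dept Research ✗ → not eligible.
Travel Insurance — status part-time ✗ (requires full-time or temporary) → not eligible.
Vision Plan — status part-time ✗ (requires full-time, seasonal, or temporary) → not eligible.
Annual Bonus Plan — status part-time ✓; grade Band 5 ≥ Band 4 ✓; rating 3 ≥ 3 ✓; not enrolled in Vision Plan ✗ → not eligible.
Mental Health Benefit — service 215 days ≥ 4 weeks (≈28 days) ✓; 32 hrs/wk ≥ 30 ✓; rating 3 ≥ 2 ✓; grade Band 5 ≥ Band 5 ✓ → eligible.
Equity Grant Program — status part-time ✓; service 215 days ≥ 180 days ✓; rating 3 ≥ 3 ✓; not eligible for Annual Bonus Plan ✗ → not eligible.
Tuition Reimbursement — status part-time ✗ (requires full-time or seasonal) → not eligible.
Short-Term Disability — service 215 days ≥ 1 month (≈30 days) ✓; grade Band 5 ≥ Band 5 ✓; site Madison ✓ → eligible.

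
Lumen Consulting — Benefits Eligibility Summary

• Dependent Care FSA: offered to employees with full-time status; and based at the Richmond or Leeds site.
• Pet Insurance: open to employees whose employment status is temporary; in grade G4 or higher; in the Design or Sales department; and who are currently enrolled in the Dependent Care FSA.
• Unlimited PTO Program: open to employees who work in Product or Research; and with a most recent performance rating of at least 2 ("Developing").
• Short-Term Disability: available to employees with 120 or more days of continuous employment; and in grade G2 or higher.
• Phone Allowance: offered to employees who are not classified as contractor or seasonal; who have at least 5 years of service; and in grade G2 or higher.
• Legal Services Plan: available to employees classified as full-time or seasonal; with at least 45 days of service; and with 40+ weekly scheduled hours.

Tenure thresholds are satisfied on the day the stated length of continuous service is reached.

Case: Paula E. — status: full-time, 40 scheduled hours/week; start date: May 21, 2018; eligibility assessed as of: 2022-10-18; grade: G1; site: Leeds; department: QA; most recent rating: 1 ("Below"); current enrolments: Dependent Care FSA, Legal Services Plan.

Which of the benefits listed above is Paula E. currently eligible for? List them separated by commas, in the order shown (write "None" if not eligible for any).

Dependent Care FSA, Legal Services Plan

Service from May 21, 2018 to 2022-10-18: 1611 days.
Dependent Care FSA — status full-time ✓; site Leeds ✓ → eligible.
Pet Insurance — status full-time ✗ (requires temporary) → not eligible.
Unlimited PTO Program — dept QA ✗ → not eligible.
Short-Term Disability — service 1611 days ≥ 120 days ✓; grade G1 < G2 ✗ → not eligible.
Phone Allowance — status full-time ✓ (not excluded); service 1611 days < 5 years (≈1825 days) ✗ → not eligible.
Legal Services Plan — status full-time ✓; service 1611 days ≥ 45 days ✓; 40 hrs/wk ≥ 40 ✓ → eligible.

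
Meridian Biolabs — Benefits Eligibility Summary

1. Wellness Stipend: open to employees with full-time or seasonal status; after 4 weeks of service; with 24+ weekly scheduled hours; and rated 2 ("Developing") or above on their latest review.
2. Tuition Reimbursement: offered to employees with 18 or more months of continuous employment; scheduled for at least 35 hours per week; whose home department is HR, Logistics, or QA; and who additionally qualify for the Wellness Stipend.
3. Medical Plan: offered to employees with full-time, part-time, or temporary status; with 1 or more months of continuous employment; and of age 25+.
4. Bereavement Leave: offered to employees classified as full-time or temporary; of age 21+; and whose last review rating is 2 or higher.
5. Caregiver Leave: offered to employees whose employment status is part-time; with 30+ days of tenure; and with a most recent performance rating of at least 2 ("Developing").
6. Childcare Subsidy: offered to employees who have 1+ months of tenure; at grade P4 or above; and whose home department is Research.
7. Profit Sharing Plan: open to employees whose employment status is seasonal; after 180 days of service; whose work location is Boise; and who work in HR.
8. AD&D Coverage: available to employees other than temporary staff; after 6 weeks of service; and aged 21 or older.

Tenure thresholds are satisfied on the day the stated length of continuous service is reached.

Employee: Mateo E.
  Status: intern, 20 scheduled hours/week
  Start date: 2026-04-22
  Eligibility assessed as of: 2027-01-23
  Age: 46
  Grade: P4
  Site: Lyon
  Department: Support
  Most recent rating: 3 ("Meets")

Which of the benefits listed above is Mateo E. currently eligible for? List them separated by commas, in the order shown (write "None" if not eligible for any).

Service from 2026-04-22 to 2027-01-23: 276 days.
Wellness Stipend — status intern ✗ (requires full-time or seasonal) → not eligible.
Tuition Reimbursement — service 276 days < 18 months (≈540 days) ✗ → not eligible.
Medical Plan — status intern ✗ (requires full-time, part-time, or temporary) → not eligible.
Bereavement Leave — status intern ✗ (requires full-time or temporary) → not eligible.
Caregiver Leave — status intern ✗ (requires part-time) → not eligible.
Childcare Subsidy — service 276 days ≥ 1 month (≈30 days) ✓; grade P4 ≥ P4 ✓; dept Support ✗ → not eligible.
Profit Sharing Plan — status intern ✗ (requires seasonal) → not eligible.
AD&D Coverage — status intern ✓ (not excluded); service 276 days ≥ 6 weeks (≈42 days) ✓; age 46 ≥ 21 ✓ → eligible.

AD&D Coverage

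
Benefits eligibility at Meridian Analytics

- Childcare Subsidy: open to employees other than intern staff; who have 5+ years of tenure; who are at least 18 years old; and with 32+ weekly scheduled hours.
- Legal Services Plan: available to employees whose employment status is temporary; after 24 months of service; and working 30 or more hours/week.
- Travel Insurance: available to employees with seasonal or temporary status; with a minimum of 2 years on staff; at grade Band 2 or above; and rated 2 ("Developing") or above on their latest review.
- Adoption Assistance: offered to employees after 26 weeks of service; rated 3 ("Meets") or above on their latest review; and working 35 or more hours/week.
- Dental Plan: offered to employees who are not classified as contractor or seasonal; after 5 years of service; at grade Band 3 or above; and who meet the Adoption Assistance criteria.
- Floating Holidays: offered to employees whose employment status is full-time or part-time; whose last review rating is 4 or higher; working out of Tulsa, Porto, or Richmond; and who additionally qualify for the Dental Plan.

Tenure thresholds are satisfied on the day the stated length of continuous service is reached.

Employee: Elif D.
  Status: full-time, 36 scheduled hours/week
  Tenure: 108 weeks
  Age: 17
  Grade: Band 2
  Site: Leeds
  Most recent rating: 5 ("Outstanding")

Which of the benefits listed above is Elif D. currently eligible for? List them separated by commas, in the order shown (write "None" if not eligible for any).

Adoption Assistance

Childcare Subsidy — status full-time ✓ (not excluded); service 108 weeks < 5 years (≈1825 days) ✗ → not eligible.
Legal Services Plan — status full-time ✗ (requires temporary) → not eligible.
Travel Insurance — status full-time ✗ (requires seasonal or temporary) → not eligible.
Adoption Assistance — service 108 weeks ≥ 26 weeks ✓; rating 5 ≥ 3 ✓; 36 hrs/wk ≥ 35 ✓ → eligible.
Dental Plan — status full-time ✓ (not excluded); service 108 weeks < 5 years (≈1825 days) ✗ → not eligible.
Floating Holidays — status full-time ✓; rating 5 ≥ 4 ✓; site Leeds ✗ (not Tulsa, Porto, or Richmond) → not eligible.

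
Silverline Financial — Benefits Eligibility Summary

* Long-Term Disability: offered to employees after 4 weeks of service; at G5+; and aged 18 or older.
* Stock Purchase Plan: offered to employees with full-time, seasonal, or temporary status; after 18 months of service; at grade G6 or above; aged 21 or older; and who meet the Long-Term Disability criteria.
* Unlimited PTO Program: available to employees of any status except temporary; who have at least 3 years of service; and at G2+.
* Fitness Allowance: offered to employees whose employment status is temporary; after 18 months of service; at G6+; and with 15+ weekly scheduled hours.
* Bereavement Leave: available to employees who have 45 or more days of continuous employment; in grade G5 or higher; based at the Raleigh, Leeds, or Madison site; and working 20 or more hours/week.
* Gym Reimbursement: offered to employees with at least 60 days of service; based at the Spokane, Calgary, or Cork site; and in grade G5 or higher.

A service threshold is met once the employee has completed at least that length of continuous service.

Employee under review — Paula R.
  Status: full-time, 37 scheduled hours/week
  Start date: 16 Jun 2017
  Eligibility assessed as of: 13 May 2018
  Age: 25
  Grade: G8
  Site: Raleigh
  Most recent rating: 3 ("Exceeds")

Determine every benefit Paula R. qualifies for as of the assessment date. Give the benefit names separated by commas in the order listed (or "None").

Long-Term Disability, Bereavement Leave

Service from 16 Jun 2017 to 13 May 2018: 331 days.
Long-Term Disability — service 331 days ≥ 4 weeks (≈28 days) ✓; grade G8 ≥ G5 ✓; age 25 ≥ 18 ✓ → eligible.
Stock Purchase Plan — status full-time ✓; service 331 days < 18 months (≈540 days) ✗ → not eligible.
Unlimited PTO Program — status full-time ✓ (not excluded); service 331 days < 3 years (≈1095 days) ✗ → not eligible.
Fitness Allowance — status full-time ✗ (requires temporary) → not eligible.
Bereavement Leave — service 331 days ≥ 45 days ✓; grade G8 ≥ G5 ✓; site Raleigh ✓; 37 hrs/wk ≥ 20 ✓ → eligible.
Gym Reimbursement — service 331 days ≥ 60 days ✓; site Raleigh ✗ (not Spokane, Calgary, or Cork) → not eligible.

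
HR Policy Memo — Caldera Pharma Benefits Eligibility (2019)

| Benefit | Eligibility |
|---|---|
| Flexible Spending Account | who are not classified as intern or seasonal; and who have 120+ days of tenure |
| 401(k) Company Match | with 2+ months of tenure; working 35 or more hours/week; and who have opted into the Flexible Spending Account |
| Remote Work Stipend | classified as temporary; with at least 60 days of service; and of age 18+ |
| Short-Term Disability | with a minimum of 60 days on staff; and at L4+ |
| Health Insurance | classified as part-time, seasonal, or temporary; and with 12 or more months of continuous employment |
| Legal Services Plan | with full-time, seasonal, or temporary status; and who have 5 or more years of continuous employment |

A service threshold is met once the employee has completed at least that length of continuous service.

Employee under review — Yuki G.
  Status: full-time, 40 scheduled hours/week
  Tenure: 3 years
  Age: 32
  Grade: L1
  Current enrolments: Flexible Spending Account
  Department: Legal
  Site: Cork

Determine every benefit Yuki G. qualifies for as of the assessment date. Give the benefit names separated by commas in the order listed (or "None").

Flexible Spending Account — status full-time ✓ (not excluded); service 3 years ≥ 120 days ✓ → eligible.
401(k) Company Match — service 3 years ≥ 2 months (≈60 days) ✓; 40 hrs/wk ≥ 35 ✓; enrolled in Flexible Spending Account ✓ → eligible.
Remote Work Stipend — status full-time ✗ (requires temporary) → not eligible.
Short-Term Disability — service 3 years ≥ 60 days ✓; grade L1 < L4 ✗ → not eligible.
Health Insurance — status full-time ✗ (requires part-time, seasonal, or temporary) → not eligible.
Legal Services Plan — status full-time ✓; service 3 years < 5 years ✗ → not eligible.

Flexible Spending Account, 401(k) Company Match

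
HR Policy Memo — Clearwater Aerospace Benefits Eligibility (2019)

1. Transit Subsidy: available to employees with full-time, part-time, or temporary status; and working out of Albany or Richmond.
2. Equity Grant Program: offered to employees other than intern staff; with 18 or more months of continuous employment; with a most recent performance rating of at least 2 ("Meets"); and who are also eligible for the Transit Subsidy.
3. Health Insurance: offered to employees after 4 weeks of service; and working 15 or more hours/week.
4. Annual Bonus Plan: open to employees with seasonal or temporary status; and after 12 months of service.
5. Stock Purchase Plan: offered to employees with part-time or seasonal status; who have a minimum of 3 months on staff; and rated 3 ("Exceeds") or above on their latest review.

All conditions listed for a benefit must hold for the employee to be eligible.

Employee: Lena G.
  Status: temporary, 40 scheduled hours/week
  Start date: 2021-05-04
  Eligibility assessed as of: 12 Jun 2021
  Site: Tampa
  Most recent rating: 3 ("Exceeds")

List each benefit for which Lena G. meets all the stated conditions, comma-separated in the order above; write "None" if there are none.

Service from 2021-05-04 to 12 Jun 2021: 39 days.
Transit Subsidy — status temporary ✓; site Tampa ✗ (not Albany or Richmond) → not eligible.
Equity Grant Program — status temporary ✓ (not excluded); service 39 days < 18 months (≈540 days) ✗ → not eligible.
Health Insurance — service 39 days ≥ 4 weeks (≈28 days) ✓; 40 hrs/wk ≥ 15 ✓ → eligible.
Annual Bonus Plan — status temporary ✓; service 39 days < 12 months (≈360 days) ✗ → not eligible.
Stock Purchase Plan — status temporary ✗ (requires part-time or seasonal) → not eligible.

Health Insurance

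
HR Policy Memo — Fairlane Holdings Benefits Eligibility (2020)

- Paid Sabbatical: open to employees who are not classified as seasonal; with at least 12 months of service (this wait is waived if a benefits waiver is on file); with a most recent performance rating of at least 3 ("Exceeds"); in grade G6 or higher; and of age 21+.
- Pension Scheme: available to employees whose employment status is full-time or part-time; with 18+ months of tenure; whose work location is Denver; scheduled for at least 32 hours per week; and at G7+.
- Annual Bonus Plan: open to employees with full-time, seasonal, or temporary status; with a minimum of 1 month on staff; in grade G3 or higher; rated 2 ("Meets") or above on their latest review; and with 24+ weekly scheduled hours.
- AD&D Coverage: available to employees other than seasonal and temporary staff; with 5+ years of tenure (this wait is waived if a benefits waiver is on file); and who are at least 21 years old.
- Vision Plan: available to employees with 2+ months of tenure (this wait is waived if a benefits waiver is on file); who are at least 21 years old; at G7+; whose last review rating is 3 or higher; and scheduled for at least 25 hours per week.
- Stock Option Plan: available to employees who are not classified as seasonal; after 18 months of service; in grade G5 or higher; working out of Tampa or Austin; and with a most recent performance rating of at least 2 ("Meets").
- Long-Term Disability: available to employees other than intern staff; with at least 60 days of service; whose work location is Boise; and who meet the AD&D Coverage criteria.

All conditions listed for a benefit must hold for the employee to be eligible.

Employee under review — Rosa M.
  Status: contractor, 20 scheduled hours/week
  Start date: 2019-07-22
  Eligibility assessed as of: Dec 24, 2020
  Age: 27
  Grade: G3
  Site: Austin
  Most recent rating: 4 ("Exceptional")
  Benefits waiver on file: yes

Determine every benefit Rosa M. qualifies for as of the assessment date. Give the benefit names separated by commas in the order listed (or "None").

AD&D Coverage

Service from 2019-07-22 to Dec 24, 2020: 521 days.
Paid Sabbatical — status contractor ✓ (not excluded); benefits waiver on file ✓; rating 4 ≥ 3 ✓; grade G3 < G6 ✗ → not eligible.
Pension Scheme — status contractor ✗ (requires full-time or part-time) → not eligible.
Annual Bonus Plan — status contractor ✗ (requires full-time, seasonal, or temporary) → not eligible.
AD&D Coverage — status contractor ✓ (not excluded); benefits waiver on file ✓; age 27 ≥ 21 ✓ → eligible.
Vision Plan — benefits waiver on file ✓; age 27 ≥ 21 ✓; grade G3 < G7 ✗ → not eligible.
Stock Option Plan — status contractor ✓ (not excluded); service 521 days < 18 months (≈540 days) ✗ → not eligible.
Long-Term Disability — status contractor ✓ (not excluded); service 521 days ≥ 60 days ✓; site Austin ✗ (not Boise) → not eligible.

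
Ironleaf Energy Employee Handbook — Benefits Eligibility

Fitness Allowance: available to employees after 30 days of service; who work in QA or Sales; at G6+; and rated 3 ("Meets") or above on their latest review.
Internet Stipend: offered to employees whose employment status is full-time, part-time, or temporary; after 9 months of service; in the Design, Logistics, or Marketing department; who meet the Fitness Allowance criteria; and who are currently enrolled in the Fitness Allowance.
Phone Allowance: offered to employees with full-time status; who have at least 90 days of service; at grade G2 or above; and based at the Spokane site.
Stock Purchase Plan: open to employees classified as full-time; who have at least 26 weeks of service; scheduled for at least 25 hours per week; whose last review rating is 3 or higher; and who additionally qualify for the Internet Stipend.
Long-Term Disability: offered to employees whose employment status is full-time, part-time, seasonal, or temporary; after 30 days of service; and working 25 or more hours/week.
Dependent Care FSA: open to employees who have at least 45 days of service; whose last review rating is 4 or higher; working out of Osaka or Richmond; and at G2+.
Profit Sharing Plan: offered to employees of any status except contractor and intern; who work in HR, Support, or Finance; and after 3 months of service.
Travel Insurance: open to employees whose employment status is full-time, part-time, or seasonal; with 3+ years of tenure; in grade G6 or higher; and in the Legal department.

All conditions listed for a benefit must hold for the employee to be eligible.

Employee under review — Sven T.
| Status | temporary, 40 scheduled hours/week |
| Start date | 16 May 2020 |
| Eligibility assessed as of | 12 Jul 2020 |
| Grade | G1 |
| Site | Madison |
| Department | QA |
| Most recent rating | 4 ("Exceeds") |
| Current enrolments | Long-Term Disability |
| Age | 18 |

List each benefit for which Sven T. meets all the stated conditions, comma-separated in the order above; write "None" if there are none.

Long-Term Disability

Service from 16 May 2020 to 12 Jul 2020: 57 days.
Fitness Allowance — service 57 days ≥ 30 days ✓; dept QA ✓; grade G1 < G6 ✗ → not eligible.
Internet Stipend — status temporary ✓; service 57 days < 9 months (≈270 days) ✗ → not eligible.
Phone Allowance — status temporary ✗ (requires full-time) → not eligible.
Stock Purchase Plan — status temporary ✗ (requires full-time) → not eligible.
Long-Term Disability — status temporary ✓; service 57 days ≥ 30 days ✓; 40 hrs/wk ≥ 25 ✓ → eligible.
Dependent Care FSA — service 57 days ≥ 45 days ✓; rating 4 ≥ 4 ✓; site Madison ✗ (not Osaka or Richmond) → not eligible.
Profit Sharing Plan — status temporary ✓ (not excluded); dept QA ✗ → not eligible.
Travel Insurance — status temporary ✗ (requires full-time, part-time, or seasonal) → not eligible.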